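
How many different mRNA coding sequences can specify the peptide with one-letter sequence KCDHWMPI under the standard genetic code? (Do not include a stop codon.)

192

Lys: 2 codons.
Cys: 2 codons.
Asp: 2 codons.
His: 2 codons.
Trp: 1 codon.
Met: 1 codon.
Pro: 4 codons.
Ile: 3 codons.
2 × 2 × 2 × 2 × 1 × 1 × 4 × 3 = 192.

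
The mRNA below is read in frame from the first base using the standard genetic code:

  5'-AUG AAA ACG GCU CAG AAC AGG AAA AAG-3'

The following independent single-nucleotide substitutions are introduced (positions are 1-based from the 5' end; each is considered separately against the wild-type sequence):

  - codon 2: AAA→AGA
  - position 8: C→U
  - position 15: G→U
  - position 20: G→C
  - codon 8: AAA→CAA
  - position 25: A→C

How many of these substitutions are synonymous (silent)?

Codon 2: AAA (Lys) → AGA (Arg) — missense.
Codon 3: ACG (Thr) → AUG (Met) — missense.
Codon 5: CAG (Gln) → CAU (His) — missense.
Codon 7: AGG (Arg) → ACG (Thr) — missense.
Codon 8: AAA (Lys) → CAA (Gln) — missense.
Codon 9: AAG (Lys) → CAG (Gln) — missense.
Synonymous: 0 of 6.

0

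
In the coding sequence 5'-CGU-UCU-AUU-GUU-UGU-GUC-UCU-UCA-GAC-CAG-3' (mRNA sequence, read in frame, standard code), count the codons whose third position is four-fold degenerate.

6

Codon 1 CGU (Arg): third position 4-fold.
Codon 2 UCU (Ser): third position 4-fold.
Codon 3 AUU (Ile): third position 3-fold.
Codon 4 GUU (Val): third position 4-fold.
Codon 5 UGU (Cys): third position 2-fold.
Codon 6 GUC (Val): third position 4-fold.
Codon 7 UCU (Ser): third position 4-fold.
Codon 8 UCA (Ser): third position 4-fold.
Codon 9 GAC (Asp): third position 2-fold.
Codon 10 CAG (Gln): third position 2-fold.
Four-fold degenerate third positions: 6.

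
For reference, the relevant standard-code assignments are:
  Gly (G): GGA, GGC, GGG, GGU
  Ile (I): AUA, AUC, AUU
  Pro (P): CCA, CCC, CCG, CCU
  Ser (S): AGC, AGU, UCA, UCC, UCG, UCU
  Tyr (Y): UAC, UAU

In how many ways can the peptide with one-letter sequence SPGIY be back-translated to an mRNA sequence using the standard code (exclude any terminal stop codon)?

Ser: 6 codons.
Pro: 4 codons.
Gly: 4 codons.
Ile: 3 codons.
Tyr: 2 codons.
6 × 4 × 4 × 3 × 2 = 576.

576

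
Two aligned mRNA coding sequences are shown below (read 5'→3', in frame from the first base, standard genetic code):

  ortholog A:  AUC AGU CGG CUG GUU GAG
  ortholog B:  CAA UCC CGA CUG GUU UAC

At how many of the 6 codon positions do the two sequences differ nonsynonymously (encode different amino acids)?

2

Codon 1: AUC Ile / CAA Gln — nonsynonymous.
Codon 2: AGU Ser / UCC Ser — synonymous.
Codon 3: CGG Arg / CGA Arg — synonymous.
Codon 4: CUG Leu / CUG Leu — identical.
Codon 5: GUU Val / GUU Val — identical.
Codon 6: GAG Glu / UAC Tyr — nonsynonymous.
Nonsynonymous differences: 2.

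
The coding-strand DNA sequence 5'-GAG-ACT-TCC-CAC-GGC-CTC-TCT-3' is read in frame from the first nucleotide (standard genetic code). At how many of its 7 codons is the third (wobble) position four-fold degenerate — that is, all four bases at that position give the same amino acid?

5

Codon 1 GAG (Glu): third position 2-fold.
Codon 2 ACT (Thr): third position 4-fold.
Codon 3 TCC (Ser): third position 4-fold.
Codon 4 CAC (His): third position 2-fold.
Codon 5 GGC (Gly): third position 4-fold.
Codon 6 CTC (Leu): third position 4-fold.
Codon 7 TCT (Ser): third position 4-fold.
Four-fold degenerate third positions: 5.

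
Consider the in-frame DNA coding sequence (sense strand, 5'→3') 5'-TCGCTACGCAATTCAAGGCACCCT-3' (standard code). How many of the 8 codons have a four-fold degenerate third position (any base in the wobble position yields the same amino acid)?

Codon 1 TCG (Ser): third position 4-fold.
Codon 2 CTA (Leu): third position 4-fold.
Codon 3 CGC (Arg): third position 4-fold.
Codon 4 AAT (Asn): third position 2-fold.
Codon 5 TCA (Ser): third position 4-fold.
Codon 6 AGG (Arg): third position 2-fold.
Codon 7 CAC (His): third position 2-fold.
Codon 8 CCT (Pro): third position 4-fold.
Four-fold degenerate third positions: 5.

5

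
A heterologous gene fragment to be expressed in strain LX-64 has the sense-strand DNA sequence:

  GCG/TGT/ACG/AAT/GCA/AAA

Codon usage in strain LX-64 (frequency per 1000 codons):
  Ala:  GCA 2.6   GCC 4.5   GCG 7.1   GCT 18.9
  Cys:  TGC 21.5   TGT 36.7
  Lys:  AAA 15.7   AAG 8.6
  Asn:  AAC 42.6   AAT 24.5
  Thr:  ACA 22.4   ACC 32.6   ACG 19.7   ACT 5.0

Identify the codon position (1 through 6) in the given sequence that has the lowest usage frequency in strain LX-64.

5

Codon 1 GCG (Ala): 7.1 per 1000.
Codon 2 TGT (Cys): 36.7 per 1000.
Codon 3 ACG (Thr): 19.7 per 1000.
Codon 4 AAT (Asn): 24.5 per 1000.
Codon 5 GCA (Ala): 2.6 per 1000.
Codon 6 AAA (Lys): 15.7 per 1000.
Lowest frequency is 2.6 at codon 5.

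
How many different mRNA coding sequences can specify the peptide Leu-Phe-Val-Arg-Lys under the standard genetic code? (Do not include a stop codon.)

576

Leu: 6 codons.
Phe: 2 codons.
Val: 4 codons.
Arg: 6 codons.
Lys: 2 codons.
6 × 2 × 4 × 6 × 2 = 576.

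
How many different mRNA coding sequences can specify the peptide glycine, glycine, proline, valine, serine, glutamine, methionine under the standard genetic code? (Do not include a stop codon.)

3072

Gly: 4 codons.
Gly: 4 codons.
Pro: 4 codons.
Val: 4 codons.
Ser: 6 codons.
Gln: 2 codons.
Met: 1 codon.
4 × 4 × 4 × 4 × 6 × 2 × 1 = 3072.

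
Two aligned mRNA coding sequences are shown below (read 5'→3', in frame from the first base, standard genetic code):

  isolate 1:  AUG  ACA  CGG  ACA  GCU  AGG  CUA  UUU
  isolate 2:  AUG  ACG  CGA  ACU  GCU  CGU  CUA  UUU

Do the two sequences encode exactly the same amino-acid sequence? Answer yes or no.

yes

Codon 1: AUG Met / AUG Met — identical.
Codon 2: ACA Thr / ACG Thr — synonymous.
Codon 3: CGG Arg / CGA Arg — synonymous.
Codon 4: ACA Thr / ACU Thr — synonymous.
Codon 5: GCU Ala / GCU Ala — identical.
Codon 6: AGG Arg / CGU Arg — synonymous.
Codon 7: CUA Leu / CUA Leu — identical.
Codon 8: UUU Phe / UUU Phe — identical.
Nonsynonymous differences: 0 → same protein.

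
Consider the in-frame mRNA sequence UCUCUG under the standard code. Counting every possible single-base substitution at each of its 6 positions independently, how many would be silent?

Codon 1 (UCU, Ser): 3 synonymous substitutions.
Codon 2 (CUG, Leu): 4 synonymous substitutions.
Total: 3 + 4 = 7.

7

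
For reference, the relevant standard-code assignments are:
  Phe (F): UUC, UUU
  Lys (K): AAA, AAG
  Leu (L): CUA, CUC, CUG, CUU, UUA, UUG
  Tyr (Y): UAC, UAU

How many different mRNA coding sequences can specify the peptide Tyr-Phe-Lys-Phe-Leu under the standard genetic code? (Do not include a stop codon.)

96

Tyr: 2 codons.
Phe: 2 codons.
Lys: 2 codons.
Phe: 2 codons.
Leu: 6 codons.
2 × 2 × 2 × 2 × 6 = 96.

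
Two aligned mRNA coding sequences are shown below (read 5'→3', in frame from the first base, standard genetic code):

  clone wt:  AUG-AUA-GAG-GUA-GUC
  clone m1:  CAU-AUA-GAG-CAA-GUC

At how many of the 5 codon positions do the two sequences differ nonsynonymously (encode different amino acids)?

2

Codon 1: AUG Met / CAU His — nonsynonymous.
Codon 2: AUA Ile / AUA Ile — identical.
Codon 3: GAG Glu / GAG Glu — identical.
Codon 4: GUA Val / CAA Gln — nonsynonymous.
Codon 5: GUC Val / GUC Val — identical.
Nonsynonymous differences: 2.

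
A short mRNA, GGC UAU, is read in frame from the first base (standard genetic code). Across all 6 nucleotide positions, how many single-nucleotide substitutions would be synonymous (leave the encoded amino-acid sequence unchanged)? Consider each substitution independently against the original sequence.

Codon 1 (GGC, Gly): 3 synonymous substitutions.
Codon 2 (UAU, Tyr): 1 synonymous substitution.
Total: 3 + 1 = 4.

4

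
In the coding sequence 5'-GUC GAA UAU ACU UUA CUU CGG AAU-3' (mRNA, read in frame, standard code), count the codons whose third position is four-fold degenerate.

4

Codon 1 GUC (Val): third position 4-fold.
Codon 2 GAA (Glu): third position 2-fold.
Codon 3 UAU (Tyr): third position 2-fold.
Codon 4 ACU (Thr): third position 4-fold.
Codon 5 UUA (Leu): third position 2-fold.
Codon 6 CUU (Leu): third position 4-fold.
Codon 7 CGG (Arg): third position 4-fold.
Codon 8 AAU (Asn): third position 2-fold.
Four-fold degenerate third positions: 4.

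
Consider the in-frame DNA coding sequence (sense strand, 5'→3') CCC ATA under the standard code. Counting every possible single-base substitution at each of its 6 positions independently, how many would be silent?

Codon 1 (CCC, Pro): 3 synonymous substitutions.
Codon 2 (ATA, Ile): 2 synonymous substitutions.
Total: 3 + 2 = 5.

5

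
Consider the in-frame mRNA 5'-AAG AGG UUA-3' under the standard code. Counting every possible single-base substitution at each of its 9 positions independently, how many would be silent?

5

Codon 1 (AAG, Lys): 1 synonymous substitution.
Codon 2 (AGG, Arg): 2 synonymous substitutions.
Codon 3 (UUA, Leu): 2 synonymous substitutions.
Total: 1 + 2 + 2 = 5.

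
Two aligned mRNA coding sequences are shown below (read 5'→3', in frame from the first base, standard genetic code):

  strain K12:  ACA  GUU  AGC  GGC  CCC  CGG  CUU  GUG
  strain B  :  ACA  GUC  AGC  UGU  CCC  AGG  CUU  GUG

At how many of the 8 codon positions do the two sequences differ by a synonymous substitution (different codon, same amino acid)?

Codon 1: ACA Thr / ACA Thr — identical.
Codon 2: GUU Val / GUC Val — synonymous.
Codon 3: AGC Ser / AGC Ser — identical.
Codon 4: GGC Gly / UGU Cys — nonsynonymous.
Codon 5: CCC Pro / CCC Pro — identical.
Codon 6: CGG Arg / AGG Arg — synonymous.
Codon 7: CUU Leu / CUU Leu — identical.
Codon 8: GUG Val / GUG Val — identical.
Synonymous differences: 2.

2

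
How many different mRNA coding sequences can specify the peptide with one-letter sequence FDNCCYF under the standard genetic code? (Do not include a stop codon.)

128

Phe: 2 codons.
Asp: 2 codons.
Asn: 2 codons.
Cys: 2 codons.
Cys: 2 codons.
Tyr: 2 codons.
Phe: 2 codons.
2 × 2 × 2 × 2 × 2 × 2 × 2 = 128.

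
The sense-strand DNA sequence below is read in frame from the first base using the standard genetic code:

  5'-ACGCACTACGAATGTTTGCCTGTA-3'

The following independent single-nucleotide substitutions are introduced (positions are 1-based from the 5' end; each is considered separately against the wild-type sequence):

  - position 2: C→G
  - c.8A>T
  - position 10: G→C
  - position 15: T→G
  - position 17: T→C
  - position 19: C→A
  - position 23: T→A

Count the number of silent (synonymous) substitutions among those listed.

Codon 1: ACG (Thr) → AGG (Arg) — missense.
Codon 3: TAC (Tyr) → TTC (Phe) — missense.
Codon 4: GAA (Glu) → CAA (Gln) — missense.
Codon 5: TGT (Cys) → TGG (Trp) — missense.
Codon 6: TTG (Leu) → TCG (Ser) — missense.
Codon 7: CCT (Pro) → ACT (Thr) — missense.
Codon 8: GTA (Val) → GAA (Glu) — missense.
Synonymous: 0 of 7.

0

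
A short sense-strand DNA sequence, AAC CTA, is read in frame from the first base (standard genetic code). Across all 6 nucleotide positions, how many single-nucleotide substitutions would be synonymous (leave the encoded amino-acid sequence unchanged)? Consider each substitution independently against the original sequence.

Codon 1 (AAC, Asn): 1 synonymous substitution.
Codon 2 (CTA, Leu): 4 synonymous substitutions.
Total: 1 + 4 = 5.

5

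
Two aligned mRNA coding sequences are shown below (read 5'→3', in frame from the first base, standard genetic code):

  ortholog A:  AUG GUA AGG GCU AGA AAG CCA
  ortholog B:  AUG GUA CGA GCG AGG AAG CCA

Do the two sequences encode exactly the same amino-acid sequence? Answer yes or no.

yes

Codon 1: AUG Met / AUG Met — identical.
Codon 2: GUA Val / GUA Val — identical.
Codon 3: AGG Arg / CGA Arg — synonymous.
Codon 4: GCU Ala / GCG Ala — synonymous.
Codon 5: AGA Arg / AGG Arg — synonymous.
Codon 6: AAG Lys / AAG Lys — identical.
Codon 7: CCA Pro / CCA Pro — identical.
Nonsynonymous differences: 0 → same protein.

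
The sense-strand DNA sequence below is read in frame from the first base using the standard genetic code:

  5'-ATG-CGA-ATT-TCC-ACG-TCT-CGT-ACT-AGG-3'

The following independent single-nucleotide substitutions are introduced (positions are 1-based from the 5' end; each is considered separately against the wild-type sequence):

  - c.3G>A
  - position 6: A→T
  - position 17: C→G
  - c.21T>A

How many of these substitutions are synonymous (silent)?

Codon 1: ATG (Met) → ATA (Ile) — missense.
Codon 2: CGA (Arg) → CGT (Arg) — synonymous.
Codon 6: TCT (Ser) → TGT (Cys) — missense.
Codon 7: CGT (Arg) → CGA (Arg) — synonymous.
Synonymous: 2 of 4.

2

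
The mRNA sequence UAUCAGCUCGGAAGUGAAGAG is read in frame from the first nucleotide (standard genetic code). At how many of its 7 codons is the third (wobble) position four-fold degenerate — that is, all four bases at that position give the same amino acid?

Codon 1 UAU (Tyr): third position 2-fold.
Codon 2 CAG (Gln): third position 2-fold.
Codon 3 CUC (Leu): third position 4-fold.
Codon 4 GGA (Gly): third position 4-fold.
Codon 5 AGU (Ser): third position 2-fold.
Codon 6 GAA (Glu): third position 2-fold.
Codon 7 GAG (Glu): third position 2-fold.
Four-fold degenerate third positions: 2.

2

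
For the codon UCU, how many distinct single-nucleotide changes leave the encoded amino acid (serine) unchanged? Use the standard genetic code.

Position 1: none → 0 synonymous.
Position 2: none → 0 synonymous.
Position 3: UCC, UCA, UCG → 3 synonymous.
Total: 0 + 0 + 3 = 3.

3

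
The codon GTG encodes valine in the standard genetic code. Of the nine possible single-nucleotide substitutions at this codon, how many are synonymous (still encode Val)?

3

Position 1: none → 0 synonymous.
Position 2: none → 0 synonymous.
Position 3: GTT, GTC, GTA → 3 synonymous.
Total: 0 + 0 + 3 = 3.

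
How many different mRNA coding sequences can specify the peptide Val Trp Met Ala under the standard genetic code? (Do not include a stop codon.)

16

Val: 4 codons.
Trp: 1 codon.
Met: 1 codon.
Ala: 4 codons.
4 × 1 × 1 × 4 = 16.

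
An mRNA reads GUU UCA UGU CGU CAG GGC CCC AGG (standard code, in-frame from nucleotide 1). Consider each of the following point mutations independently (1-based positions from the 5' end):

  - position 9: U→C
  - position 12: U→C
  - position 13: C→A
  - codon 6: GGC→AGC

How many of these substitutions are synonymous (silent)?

2

Codon 3: UGU (Cys) → UGC (Cys) — synonymous.
Codon 4: CGU (Arg) → CGC (Arg) — synonymous.
Codon 5: CAG (Gln) → AAG (Lys) — missense.
Codon 6: GGC (Gly) → AGC (Ser) — missense.
Synonymous: 2 of 4.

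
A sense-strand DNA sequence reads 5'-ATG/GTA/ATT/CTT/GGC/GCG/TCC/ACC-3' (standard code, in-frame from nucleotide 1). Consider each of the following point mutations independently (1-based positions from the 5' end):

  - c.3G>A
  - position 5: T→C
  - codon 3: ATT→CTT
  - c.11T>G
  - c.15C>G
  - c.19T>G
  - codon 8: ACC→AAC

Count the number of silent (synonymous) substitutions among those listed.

Codon 1: ATG (Met) → ATA (Ile) — missense.
Codon 2: GTA (Val) → GCA (Ala) — missense.
Codon 3: ATT (Ile) → CTT (Leu) — missense.
Codon 4: CTT (Leu) → CGT (Arg) — missense.
Codon 5: GGC (Gly) → GGG (Gly) — synonymous.
Codon 7: TCC (Ser) → GCC (Ala) — missense.
Codon 8: ACC (Thr) → AAC (Asn) — missense.
Synonymous: 1 of 7.

1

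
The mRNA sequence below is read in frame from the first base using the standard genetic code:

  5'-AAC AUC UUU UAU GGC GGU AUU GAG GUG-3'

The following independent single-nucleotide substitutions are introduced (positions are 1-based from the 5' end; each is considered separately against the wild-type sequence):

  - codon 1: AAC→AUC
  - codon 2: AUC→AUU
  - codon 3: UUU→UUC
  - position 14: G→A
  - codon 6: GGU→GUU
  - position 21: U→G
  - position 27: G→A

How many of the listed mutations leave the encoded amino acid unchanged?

3

Codon 1: AAC (Asn) → AUC (Ile) — missense.
Codon 2: AUC (Ile) → AUU (Ile) — synonymous.
Codon 3: UUU (Phe) → UUC (Phe) — synonymous.
Codon 5: GGC (Gly) → GAC (Asp) — missense.
Codon 6: GGU (Gly) → GUU (Val) — missense.
Codon 7: AUU (Ile) → AUG (Met) — missense.
Codon 9: GUG (Val) → GUA (Val) — synonymous.
Synonymous: 3 of 7.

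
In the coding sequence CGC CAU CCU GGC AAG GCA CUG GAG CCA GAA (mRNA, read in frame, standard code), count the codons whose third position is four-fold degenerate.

6

Codon 1 CGC (Arg): third position 4-fold.
Codon 2 CAU (His): third position 2-fold.
Codon 3 CCU (Pro): third position 4-fold.
Codon 4 GGC (Gly): third position 4-fold.
Codon 5 AAG (Lys): third position 2-fold.
Codon 6 GCA (Ala): third position 4-fold.
Codon 7 CUG (Leu): third position 4-fold.
Codon 8 GAG (Glu): third position 2-fold.
Codon 9 CCA (Pro): third position 4-fold.
Codon 10 GAA (Glu): third position 2-fold.
Four-fold degenerate third positions: 6.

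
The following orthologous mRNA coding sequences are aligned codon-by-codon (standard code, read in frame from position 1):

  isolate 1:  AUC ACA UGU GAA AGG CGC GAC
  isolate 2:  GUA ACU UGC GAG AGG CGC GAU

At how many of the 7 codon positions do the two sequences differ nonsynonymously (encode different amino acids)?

1

Codon 1: AUC Ile / GUA Val — nonsynonymous.
Codon 2: ACA Thr / ACU Thr — synonymous.
Codon 3: UGU Cys / UGC Cys — synonymous.
Codon 4: GAA Glu / GAG Glu — synonymous.
Codon 5: AGG Arg / AGG Arg — identical.
Codon 6: CGC Arg / CGC Arg — identical.
Codon 7: GAC Asp / GAU Asp — synonymous.
Nonsynonymous differences: 1.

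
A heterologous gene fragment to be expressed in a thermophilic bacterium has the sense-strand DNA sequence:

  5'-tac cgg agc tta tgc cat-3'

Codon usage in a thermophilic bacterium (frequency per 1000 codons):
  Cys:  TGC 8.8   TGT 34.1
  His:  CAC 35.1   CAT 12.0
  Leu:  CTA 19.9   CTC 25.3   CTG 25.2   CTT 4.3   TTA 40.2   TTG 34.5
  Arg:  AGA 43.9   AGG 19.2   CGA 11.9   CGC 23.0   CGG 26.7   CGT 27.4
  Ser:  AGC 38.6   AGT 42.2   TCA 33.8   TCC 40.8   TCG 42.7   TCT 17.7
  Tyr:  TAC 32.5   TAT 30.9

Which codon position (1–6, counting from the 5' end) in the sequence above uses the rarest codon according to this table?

Codon 1 TAC (Tyr): 32.5 per 1000.
Codon 2 CGG (Arg): 26.7 per 1000.
Codon 3 AGC (Ser): 38.6 per 1000.
Codon 4 TTA (Leu): 40.2 per 1000.
Codon 5 TGC (Cys): 8.8 per 1000.
Codon 6 CAT (His): 12.0 per 1000.
Lowest frequency is 8.8 at codon 5.

5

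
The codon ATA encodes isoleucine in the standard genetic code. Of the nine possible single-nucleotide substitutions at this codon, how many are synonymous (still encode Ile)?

2

Position 1: none → 0 synonymous.
Position 2: none → 0 synonymous.
Position 3: ATT, ATC → 2 synonymous.
Total: 0 + 0 + 2 = 2.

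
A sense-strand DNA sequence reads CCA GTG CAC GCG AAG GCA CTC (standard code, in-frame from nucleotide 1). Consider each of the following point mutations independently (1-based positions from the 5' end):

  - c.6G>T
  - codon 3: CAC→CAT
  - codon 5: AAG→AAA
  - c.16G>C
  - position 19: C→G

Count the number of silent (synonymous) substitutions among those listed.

Codon 2: GTG (Val) → GTT (Val) — synonymous.
Codon 3: CAC (His) → CAT (His) — synonymous.
Codon 5: AAG (Lys) → AAA (Lys) — synonymous.
Codon 6: GCA (Ala) → CCA (Pro) — missense.
Codon 7: CTC (Leu) → GTC (Val) — missense.
Synonymous: 3 of 5.

3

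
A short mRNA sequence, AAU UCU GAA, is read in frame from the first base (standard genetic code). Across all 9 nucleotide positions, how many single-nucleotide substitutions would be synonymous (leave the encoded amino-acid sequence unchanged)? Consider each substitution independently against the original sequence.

5

Codon 1 (AAU, Asn): 1 synonymous substitution.
Codon 2 (UCU, Ser): 3 synonymous substitutions.
Codon 3 (GAA, Glu): 1 synonymous substitution.
Total: 1 + 3 + 1 = 5.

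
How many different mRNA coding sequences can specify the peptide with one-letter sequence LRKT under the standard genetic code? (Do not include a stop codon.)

288

Leu: 6 codons.
Arg: 6 codons.
Lys: 2 codons.
Thr: 4 codons.
6 × 6 × 2 × 4 = 288.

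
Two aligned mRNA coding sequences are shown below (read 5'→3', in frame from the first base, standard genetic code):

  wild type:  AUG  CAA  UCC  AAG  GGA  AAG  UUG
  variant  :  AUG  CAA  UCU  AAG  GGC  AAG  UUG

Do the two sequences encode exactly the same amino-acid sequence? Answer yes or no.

yes

Codon 1: AUG Met / AUG Met — identical.
Codon 2: CAA Gln / CAA Gln — identical.
Codon 3: UCC Ser / UCU Ser — synonymous.
Codon 4: AAG Lys / AAG Lys — identical.
Codon 5: GGA Gly / GGC Gly — synonymous.
Codon 6: AAG Lys / AAG Lys — identical.
Codon 7: UUG Leu / UUG Leu — identical.
Nonsynonymous differences: 0 → same protein.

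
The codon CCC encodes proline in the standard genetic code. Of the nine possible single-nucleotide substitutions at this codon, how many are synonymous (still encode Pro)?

Position 1: none → 0 synonymous.
Position 2: none → 0 synonymous.
Position 3: CCU, CCA, CCG → 3 synonymous.
Total: 0 + 0 + 3 = 3.

3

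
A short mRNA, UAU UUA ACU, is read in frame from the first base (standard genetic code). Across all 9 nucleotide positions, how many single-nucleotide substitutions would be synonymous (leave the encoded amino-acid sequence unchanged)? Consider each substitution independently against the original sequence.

Codon 1 (UAU, Tyr): 1 synonymous substitution.
Codon 2 (UUA, Leu): 2 synonymous substitutions.
Codon 3 (ACU, Thr): 3 synonymous substitutions.
Total: 1 + 2 + 3 = 6.

6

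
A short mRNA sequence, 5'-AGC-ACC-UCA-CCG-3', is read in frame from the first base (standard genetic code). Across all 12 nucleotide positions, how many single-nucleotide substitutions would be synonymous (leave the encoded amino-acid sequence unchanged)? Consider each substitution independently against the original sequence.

10

Codon 1 (AGC, Ser): 1 synonymous substitution.
Codon 2 (ACC, Thr): 3 synonymous substitutions.
Codon 3 (UCA, Ser): 3 synonymous substitutions.
Codon 4 (CCG, Pro): 3 synonymous substitutions.
Total: 1 + 3 + 3 + 3 = 10.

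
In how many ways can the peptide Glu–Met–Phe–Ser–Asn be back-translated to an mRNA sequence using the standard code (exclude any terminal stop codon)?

Glu: 2 codons.
Met: 1 codon.
Phe: 2 codons.
Ser: 6 codons.
Asn: 2 codons.
2 × 1 × 2 × 6 × 2 = 48.

48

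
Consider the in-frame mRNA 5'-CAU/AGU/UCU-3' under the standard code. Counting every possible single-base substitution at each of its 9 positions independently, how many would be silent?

5

Codon 1 (CAU, His): 1 synonymous substitution.
Codon 2 (AGU, Ser): 1 synonymous substitution.
Codon 3 (UCU, Ser): 3 synonymous substitutions.
Total: 1 + 1 + 3 = 5.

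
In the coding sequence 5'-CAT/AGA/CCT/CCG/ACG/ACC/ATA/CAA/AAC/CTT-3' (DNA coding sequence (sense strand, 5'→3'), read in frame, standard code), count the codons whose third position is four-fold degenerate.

5

Codon 1 CAT (His): third position 2-fold.
Codon 2 AGA (Arg): third position 2-fold.
Codon 3 CCT (Pro): third position 4-fold.
Codon 4 CCG (Pro): third position 4-fold.
Codon 5 ACG (Thr): third position 4-fold.
Codon 6 ACC (Thr): third position 4-fold.
Codon 7 ATA (Ile): third position 3-fold.
Codon 8 CAA (Gln): third position 2-fold.
Codon 9 AAC (Asn): third position 2-fold.
Codon 10 CTT (Leu): third position 4-fold.
Four-fold degenerate third positions: 5.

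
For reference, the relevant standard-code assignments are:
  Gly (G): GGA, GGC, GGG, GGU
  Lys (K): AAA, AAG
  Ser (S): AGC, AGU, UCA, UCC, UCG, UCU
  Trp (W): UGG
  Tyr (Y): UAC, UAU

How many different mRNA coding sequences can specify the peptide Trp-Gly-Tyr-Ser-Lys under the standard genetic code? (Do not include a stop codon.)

96

Trp: 1 codon.
Gly: 4 codons.
Tyr: 2 codons.
Ser: 6 codons.
Lys: 2 codons.
1 × 4 × 2 × 6 × 2 = 96.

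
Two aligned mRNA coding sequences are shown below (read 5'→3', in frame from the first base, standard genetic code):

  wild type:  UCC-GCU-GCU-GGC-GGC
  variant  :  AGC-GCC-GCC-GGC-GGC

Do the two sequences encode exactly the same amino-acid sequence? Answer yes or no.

Codon 1: UCC Ser / AGC Ser — synonymous.
Codon 2: GCU Ala / GCC Ala — synonymous.
Codon 3: GCU Ala / GCC Ala — synonymous.
Codon 4: GGC Gly / GGC Gly — identical.
Codon 5: GGC Gly / GGC Gly — identical.
Nonsynonymous differences: 0 → same protein.

yes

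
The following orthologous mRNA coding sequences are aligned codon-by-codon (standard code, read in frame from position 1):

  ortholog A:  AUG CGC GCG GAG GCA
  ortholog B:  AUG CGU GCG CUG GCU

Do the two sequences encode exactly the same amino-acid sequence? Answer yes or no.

no

Codon 1: AUG Met / AUG Met — identical.
Codon 2: CGC Arg / CGU Arg — synonymous.
Codon 3: GCG Ala / GCG Ala — identical.
Codon 4: GAG Glu / CUG Leu — nonsynonymous.
Codon 5: GCA Ala / GCU Ala — synonymous.
Nonsynonymous differences: 1 → different protein.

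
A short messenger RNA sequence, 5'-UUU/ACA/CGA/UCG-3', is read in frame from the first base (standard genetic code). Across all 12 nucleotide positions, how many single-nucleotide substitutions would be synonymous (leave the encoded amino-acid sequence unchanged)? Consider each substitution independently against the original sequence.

Codon 1 (UUU, Phe): 1 synonymous substitution.
Codon 2 (ACA, Thr): 3 synonymous substitutions.
Codon 3 (CGA, Arg): 4 synonymous substitutions.
Codon 4 (UCG, Ser): 3 synonymous substitutions.
Total: 1 + 3 + 4 + 3 = 11.

11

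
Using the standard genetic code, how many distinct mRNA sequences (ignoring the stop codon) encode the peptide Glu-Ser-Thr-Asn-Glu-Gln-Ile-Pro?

4608

Glu: 2 codons.
Ser: 6 codons.
Thr: 4 codons.
Asn: 2 codons.
Glu: 2 codons.
Gln: 2 codons.
Ile: 3 codons.
Pro: 4 codons.
2 × 6 × 4 × 2 × 2 × 2 × 3 × 4 = 4608.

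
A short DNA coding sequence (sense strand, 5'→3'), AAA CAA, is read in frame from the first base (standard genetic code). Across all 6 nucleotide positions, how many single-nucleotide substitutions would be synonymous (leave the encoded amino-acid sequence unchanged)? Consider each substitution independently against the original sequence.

2

Codon 1 (AAA, Lys): 1 synonymous substitution.
Codon 2 (CAA, Gln): 1 synonymous substitution.
Total: 1 + 1 = 2.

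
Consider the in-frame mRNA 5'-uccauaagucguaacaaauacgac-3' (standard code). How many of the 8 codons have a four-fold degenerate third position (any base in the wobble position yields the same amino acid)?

2

Codon 1 UCC (Ser): third position 4-fold.
Codon 2 AUA (Ile): third position 3-fold.
Codon 3 AGU (Ser): third position 2-fold.
Codon 4 CGU (Arg): third position 4-fold.
Codon 5 AAC (Asn): third position 2-fold.
Codon 6 AAA (Lys): third position 2-fold.
Codon 7 UAC (Tyr): third position 2-fold.
Codon 8 GAC (Asp): third position 2-fold.
Four-fold degenerate third positions: 2.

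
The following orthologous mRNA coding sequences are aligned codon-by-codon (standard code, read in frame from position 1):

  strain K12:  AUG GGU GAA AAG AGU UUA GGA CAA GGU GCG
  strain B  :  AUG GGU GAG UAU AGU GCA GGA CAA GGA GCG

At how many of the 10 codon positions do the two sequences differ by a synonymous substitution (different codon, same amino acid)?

Codon 1: AUG Met / AUG Met — identical.
Codon 2: GGU Gly / GGU Gly — identical.
Codon 3: GAA Glu / GAG Glu — synonymous.
Codon 4: AAG Lys / UAU Tyr — nonsynonymous.
Codon 5: AGU Ser / AGU Ser — identical.
Codon 6: UUA Leu / GCA Ala — nonsynonymous.
Codon 7: GGA Gly / GGA Gly — identical.
Codon 8: CAA Gln / CAA Gln — identical.
Codon 9: GGU Gly / GGA Gly — synonymous.
Codon 10: GCG Ala / GCG Ala — identical.
Synonymous differences: 2.

2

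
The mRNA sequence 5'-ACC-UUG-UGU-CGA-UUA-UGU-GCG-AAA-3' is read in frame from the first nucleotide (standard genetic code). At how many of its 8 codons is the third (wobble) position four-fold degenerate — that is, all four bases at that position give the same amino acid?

Codon 1 ACC (Thr): third position 4-fold.
Codon 2 UUG (Leu): third position 2-fold.
Codon 3 UGU (Cys): third position 2-fold.
Codon 4 CGA (Arg): third position 4-fold.
Codon 5 UUA (Leu): third position 2-fold.
Codon 6 UGU (Cys): third position 2-fold.
Codon 7 GCG (Ala): third position 4-fold.
Codon 8 AAA (Lys): third position 2-fold.
Four-fold degenerate third positions: 3.

3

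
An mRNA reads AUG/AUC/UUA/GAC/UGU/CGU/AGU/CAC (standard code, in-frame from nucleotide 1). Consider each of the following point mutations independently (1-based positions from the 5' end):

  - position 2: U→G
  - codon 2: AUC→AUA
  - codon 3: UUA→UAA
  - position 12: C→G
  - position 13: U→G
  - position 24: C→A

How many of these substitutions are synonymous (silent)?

1

Codon 1: AUG (Met) → AGG (Arg) — missense.
Codon 2: AUC (Ile) → AUA (Ile) — synonymous.
Codon 3: UUA (Leu) → UAA (Stop) — nonsense.
Codon 4: GAC (Asp) → GAG (Glu) — missense.
Codon 5: UGU (Cys) → GGU (Gly) — missense.
Codon 8: CAC (His) → CAA (Gln) — missense.
Synonymous: 1 of 6.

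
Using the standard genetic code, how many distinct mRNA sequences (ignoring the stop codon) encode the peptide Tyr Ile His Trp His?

24

Tyr: 2 codons.
Ile: 3 codons.
His: 2 codons.
Trp: 1 codon.
His: 2 codons.
2 × 3 × 2 × 1 × 2 = 24.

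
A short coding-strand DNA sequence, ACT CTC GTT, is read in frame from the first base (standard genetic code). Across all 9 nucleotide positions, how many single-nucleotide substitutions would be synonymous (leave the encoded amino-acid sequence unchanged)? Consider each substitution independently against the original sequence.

9

Codon 1 (ACT, Thr): 3 synonymous substitutions.
Codon 2 (CTC, Leu): 3 synonymous substitutions.
Codon 3 (GTT, Val): 3 synonymous substitutions.
Total: 3 + 3 + 3 = 9.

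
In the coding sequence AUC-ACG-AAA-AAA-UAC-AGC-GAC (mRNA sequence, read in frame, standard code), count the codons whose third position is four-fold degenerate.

1

Codon 1 AUC (Ile): third position 3-fold.
Codon 2 ACG (Thr): third position 4-fold.
Codon 3 AAA (Lys): third position 2-fold.
Codon 4 AAA (Lys): third position 2-fold.
Codon 5 UAC (Tyr): third position 2-fold.
Codon 6 AGC (Ser): third position 2-fold.
Codon 7 GAC (Asp): third position 2-fold.
Four-fold degenerate third positions: 1.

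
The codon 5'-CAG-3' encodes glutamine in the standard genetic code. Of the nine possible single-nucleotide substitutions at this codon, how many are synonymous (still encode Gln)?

Position 1: none → 0 synonymous.
Position 2: none → 0 synonymous.
Position 3: CAA → 1 synonymous.
Total: 0 + 0 + 1 = 1.

1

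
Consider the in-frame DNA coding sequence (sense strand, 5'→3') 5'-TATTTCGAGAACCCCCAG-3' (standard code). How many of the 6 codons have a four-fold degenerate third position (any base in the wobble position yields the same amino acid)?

Codon 1 TAT (Tyr): third position 2-fold.
Codon 2 TTC (Phe): third position 2-fold.
Codon 3 GAG (Glu): third position 2-fold.
Codon 4 AAC (Asn): third position 2-fold.
Codon 5 CCC (Pro): third position 4-fold.
Codon 6 CAG (Gln): third position 2-fold.
Four-fold degenerate third positions: 1.

1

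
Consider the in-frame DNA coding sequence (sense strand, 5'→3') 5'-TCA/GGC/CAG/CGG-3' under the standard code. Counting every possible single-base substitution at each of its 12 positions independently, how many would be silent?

11

Codon 1 (TCA, Ser): 3 synonymous substitutions.
Codon 2 (GGC, Gly): 3 synonymous substitutions.
Codon 3 (CAG, Gln): 1 synonymous substitution.
Codon 4 (CGG, Arg): 4 synonymous substitutions.
Total: 3 + 3 + 1 + 4 = 11.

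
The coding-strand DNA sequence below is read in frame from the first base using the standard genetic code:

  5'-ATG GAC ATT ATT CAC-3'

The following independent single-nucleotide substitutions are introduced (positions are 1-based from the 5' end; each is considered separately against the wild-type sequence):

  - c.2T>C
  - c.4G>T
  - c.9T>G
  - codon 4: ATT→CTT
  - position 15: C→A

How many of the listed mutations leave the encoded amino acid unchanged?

0

Codon 1: ATG (Met) → ACG (Thr) — missense.
Codon 2: GAC (Asp) → TAC (Tyr) — missense.
Codon 3: ATT (Ile) → ATG (Met) — missense.
Codon 4: ATT (Ile) → CTT (Leu) — missense.
Codon 5: CAC (His) → CAA (Gln) — missense.
Synonymous: 0 of 5.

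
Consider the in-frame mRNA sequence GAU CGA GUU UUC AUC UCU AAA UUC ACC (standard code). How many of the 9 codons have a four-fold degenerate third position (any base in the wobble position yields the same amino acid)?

4

Codon 1 GAU (Asp): third position 2-fold.
Codon 2 CGA (Arg): third position 4-fold.
Codon 3 GUU (Val): third position 4-fold.
Codon 4 UUC (Phe): third position 2-fold.
Codon 5 AUC (Ile): third position 3-fold.
Codon 6 UCU (Ser): third position 4-fold.
Codon 7 AAA (Lys): third position 2-fold.
Codon 8 UUC (Phe): third position 2-fold.
Codon 9 ACC (Thr): third position 4-fold.
Four-fold degenerate third positions: 4.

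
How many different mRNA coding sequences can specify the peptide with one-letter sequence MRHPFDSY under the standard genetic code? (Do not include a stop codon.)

2304

Met: 1 codon.
Arg: 6 codons.
His: 2 codons.
Pro: 4 codons.
Phe: 2 codons.
Asp: 2 codons.
Ser: 6 codons.
Tyr: 2 codons.
1 × 6 × 2 × 4 × 2 × 2 × 6 × 2 = 2304.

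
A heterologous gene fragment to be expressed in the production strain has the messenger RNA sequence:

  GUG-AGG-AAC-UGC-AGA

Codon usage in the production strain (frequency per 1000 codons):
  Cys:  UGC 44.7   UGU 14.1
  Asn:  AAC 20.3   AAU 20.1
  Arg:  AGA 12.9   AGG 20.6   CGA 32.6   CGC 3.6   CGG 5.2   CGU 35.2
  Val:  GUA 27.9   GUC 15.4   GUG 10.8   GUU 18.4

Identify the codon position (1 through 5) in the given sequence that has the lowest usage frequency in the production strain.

1

Codon 1 GUG (Val): 10.8 per 1000.
Codon 2 AGG (Arg): 20.6 per 1000.
Codon 3 AAC (Asn): 20.3 per 1000.
Codon 4 UGC (Cys): 44.7 per 1000.
Codon 5 AGA (Arg): 12.9 per 1000.
Lowest frequency is 10.8 at codon 1.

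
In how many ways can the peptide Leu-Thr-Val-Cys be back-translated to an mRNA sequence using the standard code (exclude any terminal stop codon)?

192

Leu: 6 codons.
Thr: 4 codons.
Val: 4 codons.
Cys: 2 codons.
6 × 4 × 4 × 2 = 192.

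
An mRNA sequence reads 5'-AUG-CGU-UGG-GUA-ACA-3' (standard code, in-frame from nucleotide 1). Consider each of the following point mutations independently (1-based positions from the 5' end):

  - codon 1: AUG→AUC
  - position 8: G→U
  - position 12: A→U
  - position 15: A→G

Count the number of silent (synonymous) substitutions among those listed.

2

Codon 1: AUG (Met) → AUC (Ile) — missense.
Codon 3: UGG (Trp) → UUG (Leu) — missense.
Codon 4: GUA (Val) → GUU (Val) — synonymous.
Codon 5: ACA (Thr) → ACG (Thr) — synonymous.
Synonymous: 2 of 4.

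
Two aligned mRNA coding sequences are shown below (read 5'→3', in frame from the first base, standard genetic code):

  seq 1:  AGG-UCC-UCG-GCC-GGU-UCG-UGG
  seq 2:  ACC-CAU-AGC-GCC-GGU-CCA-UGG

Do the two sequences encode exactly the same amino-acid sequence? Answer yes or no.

Codon 1: AGG Arg / ACC Thr — nonsynonymous.
Codon 2: UCC Ser / CAU His — nonsynonymous.
Codon 3: UCG Ser / AGC Ser — synonymous.
Codon 4: GCC Ala / GCC Ala — identical.
Codon 5: GGU Gly / GGU Gly — identical.
Codon 6: UCG Ser / CCA Pro — nonsynonymous.
Codon 7: UGG Trp / UGG Trp — identical.
Nonsynonymous differences: 3 → different protein.

no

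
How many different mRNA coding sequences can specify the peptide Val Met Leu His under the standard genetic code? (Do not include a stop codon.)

48

Val: 4 codons.
Met: 1 codon.
Leu: 6 codons.
His: 2 codons.
4 × 1 × 6 × 2 = 48.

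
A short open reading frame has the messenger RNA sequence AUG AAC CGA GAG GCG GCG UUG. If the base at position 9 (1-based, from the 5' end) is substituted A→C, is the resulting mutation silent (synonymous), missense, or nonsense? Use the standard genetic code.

silent

Position 9 falls in codon 3: CGA → Arg.
After the substitution the codon is CGC → Arg.
Both encode Arg, so the change is synonymous.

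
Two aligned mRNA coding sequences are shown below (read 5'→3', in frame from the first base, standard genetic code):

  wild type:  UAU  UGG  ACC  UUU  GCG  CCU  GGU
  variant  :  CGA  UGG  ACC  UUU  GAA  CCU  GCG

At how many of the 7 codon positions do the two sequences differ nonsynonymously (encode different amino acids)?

3

Codon 1: UAU Tyr / CGA Arg — nonsynonymous.
Codon 2: UGG Trp / UGG Trp — identical.
Codon 3: ACC Thr / ACC Thr — identical.
Codon 4: UUU Phe / UUU Phe — identical.
Codon 5: GCG Ala / GAA Glu — nonsynonymous.
Codon 6: CCU Pro / CCU Pro — identical.
Codon 7: GGU Gly / GCG Ala — nonsynonymous.
Nonsynonymous differences: 3.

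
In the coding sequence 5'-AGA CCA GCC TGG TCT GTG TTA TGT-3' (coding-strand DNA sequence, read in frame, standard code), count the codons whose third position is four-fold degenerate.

4

Codon 1 AGA (Arg): third position 2-fold.
Codon 2 CCA (Pro): third position 4-fold.
Codon 3 GCC (Ala): third position 4-fold.
Codon 4 TGG (Trp): third position 1-fold.
Codon 5 TCT (Ser): third position 4-fold.
Codon 6 GTG (Val): third position 4-fold.
Codon 7 TTA (Leu): third position 2-fold.
Codon 8 TGT (Cys): third position 2-fold.
Four-fold degenerate third positions: 4.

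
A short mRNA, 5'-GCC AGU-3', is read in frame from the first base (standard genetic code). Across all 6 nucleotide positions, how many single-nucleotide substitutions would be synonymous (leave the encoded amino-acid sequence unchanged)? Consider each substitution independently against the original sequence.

4

Codon 1 (GCC, Ala): 3 synonymous substitutions.
Codon 2 (AGU, Ser): 1 synonymous substitution.
Total: 3 + 1 = 4.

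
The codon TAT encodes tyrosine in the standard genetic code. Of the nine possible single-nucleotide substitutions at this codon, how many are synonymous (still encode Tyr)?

Position 1: none → 0 synonymous.
Position 2: none → 0 synonymous.
Position 3: TAC → 1 synonymous.
Total: 0 + 0 + 1 = 1.

1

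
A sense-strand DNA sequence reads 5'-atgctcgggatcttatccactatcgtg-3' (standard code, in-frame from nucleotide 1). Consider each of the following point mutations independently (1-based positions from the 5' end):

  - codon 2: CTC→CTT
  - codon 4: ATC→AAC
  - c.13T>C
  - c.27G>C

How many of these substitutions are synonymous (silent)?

Codon 2: CTC (Leu) → CTT (Leu) — synonymous.
Codon 4: ATC (Ile) → AAC (Asn) — missense.
Codon 5: TTA (Leu) → CTA (Leu) — synonymous.
Codon 9: GTG (Val) → GTC (Val) — synonymous.
Synonymous: 3 of 4.

3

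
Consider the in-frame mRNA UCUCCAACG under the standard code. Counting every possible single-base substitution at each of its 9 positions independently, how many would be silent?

9

Codon 1 (UCU, Ser): 3 synonymous substitutions.
Codon 2 (CCA, Pro): 3 synonymous substitutions.
Codon 3 (ACG, Thr): 3 synonymous substitutions.
Total: 3 + 3 + 3 = 9.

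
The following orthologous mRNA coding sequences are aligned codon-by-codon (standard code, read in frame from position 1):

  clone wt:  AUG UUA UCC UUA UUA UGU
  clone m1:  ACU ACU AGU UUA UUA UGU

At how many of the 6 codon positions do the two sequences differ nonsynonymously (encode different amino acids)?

2

Codon 1: AUG Met / ACU Thr — nonsynonymous.
Codon 2: UUA Leu / ACU Thr — nonsynonymous.
Codon 3: UCC Ser / AGU Ser — synonymous.
Codon 4: UUA Leu / UUA Leu — identical.
Codon 5: UUA Leu / UUA Leu — identical.
Codon 6: UGU Cys / UGU Cys — identical.
Nonsynonymous differences: 2.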